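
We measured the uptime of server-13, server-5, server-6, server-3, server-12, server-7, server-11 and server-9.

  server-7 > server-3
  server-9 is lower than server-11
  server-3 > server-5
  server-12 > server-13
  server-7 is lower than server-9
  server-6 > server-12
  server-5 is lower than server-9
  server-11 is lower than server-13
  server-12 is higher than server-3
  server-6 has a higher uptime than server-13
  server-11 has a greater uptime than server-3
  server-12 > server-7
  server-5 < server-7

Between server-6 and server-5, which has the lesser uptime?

server-5 < server-3 < server-7 < server-9 < server-11 < server-13 < server-12 < server-6, by transitivity through server-3, server-7, server-9, server-11, server-13, server-12.
So server-5 < server-6; server-5 is the lower of the two.

server-5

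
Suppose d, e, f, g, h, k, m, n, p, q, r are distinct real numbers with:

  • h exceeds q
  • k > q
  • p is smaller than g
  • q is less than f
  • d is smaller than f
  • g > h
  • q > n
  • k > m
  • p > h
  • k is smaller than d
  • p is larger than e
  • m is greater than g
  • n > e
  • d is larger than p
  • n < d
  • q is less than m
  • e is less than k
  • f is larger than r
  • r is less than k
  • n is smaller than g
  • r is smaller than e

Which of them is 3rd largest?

Chaining the given pairs: r < e < n < q < h < p < g < m < k < d < f.
The 3rd largest is k.

k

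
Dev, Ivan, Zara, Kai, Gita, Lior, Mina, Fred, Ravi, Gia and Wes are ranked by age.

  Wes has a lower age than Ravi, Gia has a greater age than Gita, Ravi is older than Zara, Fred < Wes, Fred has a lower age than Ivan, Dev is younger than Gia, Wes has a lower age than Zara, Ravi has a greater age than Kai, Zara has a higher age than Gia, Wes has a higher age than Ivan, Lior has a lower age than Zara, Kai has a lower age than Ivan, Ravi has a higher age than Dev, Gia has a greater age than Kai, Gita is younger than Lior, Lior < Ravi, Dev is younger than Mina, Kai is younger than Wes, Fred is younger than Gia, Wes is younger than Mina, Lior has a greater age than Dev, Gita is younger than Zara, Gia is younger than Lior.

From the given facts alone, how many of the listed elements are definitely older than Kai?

7

From Kai the given relations immediately reach Gia, Ivan, Wes, Ravi.
From those, Lior, Zara, Mina — 7 in total.
Nothing else is reachable above Kai; 7 in all.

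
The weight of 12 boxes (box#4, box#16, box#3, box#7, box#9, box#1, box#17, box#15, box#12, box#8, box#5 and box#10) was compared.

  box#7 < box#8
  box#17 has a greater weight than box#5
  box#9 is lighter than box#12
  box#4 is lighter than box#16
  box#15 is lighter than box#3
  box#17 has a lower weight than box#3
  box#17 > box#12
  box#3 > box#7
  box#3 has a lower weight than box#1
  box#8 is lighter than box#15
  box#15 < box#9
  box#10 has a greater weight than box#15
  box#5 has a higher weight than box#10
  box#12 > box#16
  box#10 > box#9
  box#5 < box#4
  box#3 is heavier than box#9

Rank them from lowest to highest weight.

box#7 < box#8 < box#15 < box#9 < box#10 < box#5 < box#4 < box#16 < box#12 < box#17 < box#3 < box#1

Each adjacent pair is fixed by a given relation: box#7 < box#8; box#8 < box#15; box#15 < box#9; box#9 < box#10; box#10 < box#5; box#5 < box#4; box#4 < box#16; box#16 < box#12; box#12 < box#17; box#17 < box#3; box#3 < box#1. Chaining them end to end gives the full order.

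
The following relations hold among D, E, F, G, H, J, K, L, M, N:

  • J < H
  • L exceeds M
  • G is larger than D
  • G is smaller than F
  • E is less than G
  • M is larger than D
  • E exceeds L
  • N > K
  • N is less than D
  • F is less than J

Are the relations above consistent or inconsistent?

Every relation is compatible with K < N < D < M < L < E < G < F < J < H; the set is consistent.

consistent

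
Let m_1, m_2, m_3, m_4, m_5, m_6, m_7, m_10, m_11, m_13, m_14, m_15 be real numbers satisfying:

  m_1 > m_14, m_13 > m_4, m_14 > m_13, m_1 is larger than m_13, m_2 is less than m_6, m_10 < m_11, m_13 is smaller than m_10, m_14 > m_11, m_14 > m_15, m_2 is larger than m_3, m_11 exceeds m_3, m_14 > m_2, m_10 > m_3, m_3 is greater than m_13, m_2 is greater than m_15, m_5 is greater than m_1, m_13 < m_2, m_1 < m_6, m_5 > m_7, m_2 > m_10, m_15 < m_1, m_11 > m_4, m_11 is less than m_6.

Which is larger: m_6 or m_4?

m_4 < m_13 and m_13 < m_3 give m_4 < m_3.
Then m_3 < m_10 extends the chain to m_10.
Then m_10 < m_11 extends the chain to m_11.
With m_11 < m_14: m_4 < m_13 < m_3 < m_10 < m_11 < m_14.
With m_14 < m_1: m_4 < m_13 < m_3 < m_10 < m_11 < m_14 < m_1.
With m_1 < m_6: m_4 < m_13 < m_3 < m_10 < m_11 < m_14 < m_1 < m_6.
So m_4 < m_6; m_6 is the larger of the two.

m_6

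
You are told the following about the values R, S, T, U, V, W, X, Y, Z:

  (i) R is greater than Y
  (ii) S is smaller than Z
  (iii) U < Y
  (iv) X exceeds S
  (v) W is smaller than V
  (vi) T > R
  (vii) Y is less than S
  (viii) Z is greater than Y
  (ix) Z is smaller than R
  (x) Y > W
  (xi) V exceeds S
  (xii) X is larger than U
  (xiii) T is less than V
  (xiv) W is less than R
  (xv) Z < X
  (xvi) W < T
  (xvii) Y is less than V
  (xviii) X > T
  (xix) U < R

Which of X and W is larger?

Following the relations from W: W < Y < S < Z < R < T < X.
So W < X; X is the larger of the two.

X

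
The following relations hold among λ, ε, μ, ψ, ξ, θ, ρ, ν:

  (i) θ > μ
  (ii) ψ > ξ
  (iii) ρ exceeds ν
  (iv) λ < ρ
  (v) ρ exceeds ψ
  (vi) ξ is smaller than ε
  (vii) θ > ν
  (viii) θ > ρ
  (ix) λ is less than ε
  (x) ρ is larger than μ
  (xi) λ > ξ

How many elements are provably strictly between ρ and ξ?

Chaining upward from ξ reaches: λ, ψ, ε, θ.
Chaining downward from ρ reaches: μ, λ, ψ, ν.
Strictly between ξ and ρ are those in both lists: λ, ψ — 2 elements.

2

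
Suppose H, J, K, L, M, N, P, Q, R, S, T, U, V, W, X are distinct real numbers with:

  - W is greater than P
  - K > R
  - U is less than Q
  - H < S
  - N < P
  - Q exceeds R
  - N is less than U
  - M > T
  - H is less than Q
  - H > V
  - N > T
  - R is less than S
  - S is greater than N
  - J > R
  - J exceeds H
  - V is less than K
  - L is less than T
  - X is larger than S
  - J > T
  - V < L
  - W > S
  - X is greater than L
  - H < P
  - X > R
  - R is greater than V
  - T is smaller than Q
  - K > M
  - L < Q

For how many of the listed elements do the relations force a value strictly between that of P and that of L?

The relations place L below P. An element lies strictly between them when it is forced above L and also forced below P.
Above L: {T, N, S, U, M, X, J, Q, W, K}. Below P: {V, H, T, N}.
Intersection: {T, N} — 2.

2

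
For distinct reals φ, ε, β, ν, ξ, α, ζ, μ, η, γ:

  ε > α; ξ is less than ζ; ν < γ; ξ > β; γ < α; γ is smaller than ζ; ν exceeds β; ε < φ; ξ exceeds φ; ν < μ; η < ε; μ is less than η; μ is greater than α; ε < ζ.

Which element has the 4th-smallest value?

Piecing the relations together gives one ordering: β < ν < γ < α < μ < η < ε < φ < ξ < ζ.
The 4th smallest is α.

α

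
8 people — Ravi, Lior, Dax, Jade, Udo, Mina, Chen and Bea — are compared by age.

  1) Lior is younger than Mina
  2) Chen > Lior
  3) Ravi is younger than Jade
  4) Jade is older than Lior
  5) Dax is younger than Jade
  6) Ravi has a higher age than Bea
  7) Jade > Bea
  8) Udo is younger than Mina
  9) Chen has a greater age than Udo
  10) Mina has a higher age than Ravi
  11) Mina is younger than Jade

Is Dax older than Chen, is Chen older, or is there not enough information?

undetermined

Following every chain through Dax: above Dax we get Jade.
Chen is not reached, and no chain runs the other way from Chen to Dax.
So the given relations leave the order of Dax and Chen undetermined.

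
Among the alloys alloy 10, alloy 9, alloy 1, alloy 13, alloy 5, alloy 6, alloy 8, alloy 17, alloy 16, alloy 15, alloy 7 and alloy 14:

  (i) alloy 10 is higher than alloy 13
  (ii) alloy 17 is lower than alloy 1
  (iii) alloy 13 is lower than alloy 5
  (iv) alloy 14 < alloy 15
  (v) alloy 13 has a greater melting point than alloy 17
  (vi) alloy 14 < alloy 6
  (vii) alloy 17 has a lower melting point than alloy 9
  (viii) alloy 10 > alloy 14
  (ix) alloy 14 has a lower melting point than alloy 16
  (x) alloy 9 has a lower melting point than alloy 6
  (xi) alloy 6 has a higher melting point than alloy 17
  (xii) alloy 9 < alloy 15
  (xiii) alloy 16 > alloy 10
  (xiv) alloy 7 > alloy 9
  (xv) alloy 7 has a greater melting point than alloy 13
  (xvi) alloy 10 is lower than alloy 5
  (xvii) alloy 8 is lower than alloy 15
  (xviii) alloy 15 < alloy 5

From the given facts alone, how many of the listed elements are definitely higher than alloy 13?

4

Directly above alloy 13: alloy 7, alloy 10, alloy 5.
One step further: alloy 16 (4 so far).
No other element is forced above alloy 13 by the given relations, so the count is 4.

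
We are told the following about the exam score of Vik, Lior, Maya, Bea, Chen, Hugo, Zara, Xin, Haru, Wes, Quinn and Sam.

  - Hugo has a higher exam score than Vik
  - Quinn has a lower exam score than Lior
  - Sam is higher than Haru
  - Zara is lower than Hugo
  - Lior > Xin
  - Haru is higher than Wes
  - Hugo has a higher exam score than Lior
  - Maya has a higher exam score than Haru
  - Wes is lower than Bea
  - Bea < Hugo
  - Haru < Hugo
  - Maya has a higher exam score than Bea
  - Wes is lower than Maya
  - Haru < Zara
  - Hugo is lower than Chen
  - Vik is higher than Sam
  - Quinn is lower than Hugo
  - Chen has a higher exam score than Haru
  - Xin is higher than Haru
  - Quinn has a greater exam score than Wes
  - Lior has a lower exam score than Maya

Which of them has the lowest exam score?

Wes

Haru is not least since Wes < Haru; Quinn is not least since Wes < Quinn; Zara is not least since Haru < Zara; Xin is not least since Haru < Xin; Sam is not least since Haru < Sam; Bea is not least since Wes < Bea; Vik is not least since Sam < Vik; Lior is not least since Quinn < Lior; Hugo is not least since Lior < Hugo; Chen is not least since Hugo < Chen; Maya is not least since Wes < Maya.
Only Wes has nothing below it, so Wes is the lowest exam score.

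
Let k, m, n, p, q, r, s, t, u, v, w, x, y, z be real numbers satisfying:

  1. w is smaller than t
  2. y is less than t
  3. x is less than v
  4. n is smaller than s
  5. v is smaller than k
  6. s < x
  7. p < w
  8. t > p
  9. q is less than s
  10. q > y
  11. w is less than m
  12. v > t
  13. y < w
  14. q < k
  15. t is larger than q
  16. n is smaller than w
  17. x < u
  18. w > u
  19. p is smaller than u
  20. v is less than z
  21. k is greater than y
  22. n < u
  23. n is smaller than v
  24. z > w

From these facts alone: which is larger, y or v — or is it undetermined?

v

y < q < s < x < u < w < t < v, by transitivity through q, s, x, u, w, t.
So v is larger.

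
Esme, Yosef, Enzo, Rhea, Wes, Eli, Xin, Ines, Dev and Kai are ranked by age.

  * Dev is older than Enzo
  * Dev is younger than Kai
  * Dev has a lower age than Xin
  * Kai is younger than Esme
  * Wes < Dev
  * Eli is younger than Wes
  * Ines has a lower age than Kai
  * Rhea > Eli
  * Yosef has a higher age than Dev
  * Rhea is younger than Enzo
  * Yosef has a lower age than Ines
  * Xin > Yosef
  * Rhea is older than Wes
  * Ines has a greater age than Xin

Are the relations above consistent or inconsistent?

consistent

The single ordering Eli < Wes < Rhea < Enzo < Dev < Yosef < Xin < Ines < Kai < Esme satisfies every listed relation, so no contradiction arises.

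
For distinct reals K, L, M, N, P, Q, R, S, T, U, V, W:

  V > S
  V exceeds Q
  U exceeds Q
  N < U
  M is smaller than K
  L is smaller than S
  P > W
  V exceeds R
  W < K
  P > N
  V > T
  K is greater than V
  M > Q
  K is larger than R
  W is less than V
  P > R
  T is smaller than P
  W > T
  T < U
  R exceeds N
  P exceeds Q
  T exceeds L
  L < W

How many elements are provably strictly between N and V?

1

The relations place N below V. An element lies strictly between them when it is forced above N and also forced below V.
Above N: {R, U, P, K}. Below V: {Q, R, L, T, S, W}.
Intersection: {R} — 1.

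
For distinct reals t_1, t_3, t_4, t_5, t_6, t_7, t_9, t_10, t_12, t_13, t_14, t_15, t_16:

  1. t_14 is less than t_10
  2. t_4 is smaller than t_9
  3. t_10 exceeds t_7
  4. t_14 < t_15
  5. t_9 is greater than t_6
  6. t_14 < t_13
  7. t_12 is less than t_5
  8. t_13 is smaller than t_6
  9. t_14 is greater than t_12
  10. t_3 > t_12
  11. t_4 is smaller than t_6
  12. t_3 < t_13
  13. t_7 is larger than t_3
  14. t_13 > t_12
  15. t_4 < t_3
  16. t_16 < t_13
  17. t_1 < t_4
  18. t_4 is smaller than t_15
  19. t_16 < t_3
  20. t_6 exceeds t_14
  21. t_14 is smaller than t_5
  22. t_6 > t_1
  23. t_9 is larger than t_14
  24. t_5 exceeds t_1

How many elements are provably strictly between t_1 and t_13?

Chaining upward from t_1 reaches: t_4, t_3, t_6, t_7, t_10, t_5, t_9, t_15.
Chaining downward from t_13 reaches: t_12, t_16, t_4, t_3, t_14.
Strictly between t_1 and t_13 are those in both lists: t_4, t_3 — 2 elements.

2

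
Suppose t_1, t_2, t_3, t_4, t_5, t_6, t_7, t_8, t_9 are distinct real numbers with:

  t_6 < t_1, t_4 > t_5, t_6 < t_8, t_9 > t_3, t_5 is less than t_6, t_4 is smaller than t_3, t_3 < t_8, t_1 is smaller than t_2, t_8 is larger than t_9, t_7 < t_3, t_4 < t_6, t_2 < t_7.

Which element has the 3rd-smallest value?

Piecing the relations together gives one ordering: t_5 < t_4 < t_6 < t_1 < t_2 < t_7 < t_3 < t_9 < t_8.
The 3rd smallest is t_6.

t_6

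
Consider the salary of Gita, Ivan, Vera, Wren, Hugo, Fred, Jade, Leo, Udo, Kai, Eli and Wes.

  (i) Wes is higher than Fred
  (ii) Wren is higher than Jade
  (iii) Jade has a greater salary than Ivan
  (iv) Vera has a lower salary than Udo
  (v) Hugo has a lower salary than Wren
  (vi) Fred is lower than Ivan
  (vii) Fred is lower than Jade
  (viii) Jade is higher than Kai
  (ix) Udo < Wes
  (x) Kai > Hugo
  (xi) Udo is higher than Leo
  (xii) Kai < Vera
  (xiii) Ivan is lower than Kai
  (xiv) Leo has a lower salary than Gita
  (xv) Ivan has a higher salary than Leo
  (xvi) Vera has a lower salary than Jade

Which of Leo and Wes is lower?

Leo

Link the given pairs in sequence: Leo < Ivan; Ivan < Kai; Kai < Vera; Vera < Udo; Udo < Wes.
Chaining these gives Leo < Ivan < Kai < Vera < Udo < Wes.
So Leo < Wes; Leo is the lower of the two.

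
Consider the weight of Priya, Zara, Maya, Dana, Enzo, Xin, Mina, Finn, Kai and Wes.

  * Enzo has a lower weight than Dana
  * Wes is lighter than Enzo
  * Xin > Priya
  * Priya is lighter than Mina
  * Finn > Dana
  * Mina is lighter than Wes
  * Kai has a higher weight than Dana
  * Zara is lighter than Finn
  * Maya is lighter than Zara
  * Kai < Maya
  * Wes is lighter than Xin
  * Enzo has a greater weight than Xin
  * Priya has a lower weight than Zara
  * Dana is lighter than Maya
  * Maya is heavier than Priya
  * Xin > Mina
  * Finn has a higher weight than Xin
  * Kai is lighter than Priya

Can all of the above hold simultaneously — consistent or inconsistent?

Chaining the given relations yields Priya < Mina < Wes < Xin < Enzo < Dana < Kai, so Priya < Kai. But one relation states Kai < Priya. These cannot both hold.

inconsistent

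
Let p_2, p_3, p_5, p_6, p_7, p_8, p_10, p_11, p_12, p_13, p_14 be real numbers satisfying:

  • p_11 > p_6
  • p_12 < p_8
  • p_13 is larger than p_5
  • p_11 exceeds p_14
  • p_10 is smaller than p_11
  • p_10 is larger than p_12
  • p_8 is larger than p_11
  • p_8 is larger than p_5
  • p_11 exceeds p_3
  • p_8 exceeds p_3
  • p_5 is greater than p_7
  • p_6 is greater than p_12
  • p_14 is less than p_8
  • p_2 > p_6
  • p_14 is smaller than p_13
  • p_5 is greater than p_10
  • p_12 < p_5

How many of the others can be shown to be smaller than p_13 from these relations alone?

5

Directly below p_13: p_14, p_5.
One step further: p_12, p_10, p_7 (5 so far).
No other element is forced below p_13 by the given relations, so the count is 5.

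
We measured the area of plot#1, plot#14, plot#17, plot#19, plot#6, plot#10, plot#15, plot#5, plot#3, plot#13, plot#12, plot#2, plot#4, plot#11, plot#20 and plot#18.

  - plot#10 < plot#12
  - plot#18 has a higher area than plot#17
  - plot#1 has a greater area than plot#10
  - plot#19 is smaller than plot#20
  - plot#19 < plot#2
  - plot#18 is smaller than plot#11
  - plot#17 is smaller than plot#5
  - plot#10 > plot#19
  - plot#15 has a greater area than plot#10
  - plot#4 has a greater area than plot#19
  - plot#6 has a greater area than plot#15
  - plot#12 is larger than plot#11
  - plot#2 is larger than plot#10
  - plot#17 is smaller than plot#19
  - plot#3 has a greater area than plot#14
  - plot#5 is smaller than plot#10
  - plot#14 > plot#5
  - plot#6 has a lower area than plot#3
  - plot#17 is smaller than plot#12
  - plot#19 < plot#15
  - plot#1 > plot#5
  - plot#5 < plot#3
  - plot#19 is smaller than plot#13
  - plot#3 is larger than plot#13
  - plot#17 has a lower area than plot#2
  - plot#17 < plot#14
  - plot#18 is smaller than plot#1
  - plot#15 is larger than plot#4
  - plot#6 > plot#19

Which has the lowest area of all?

Chaining upward from plot#17: directly above it, plot#18, plot#5, plot#14, plot#19, plot#12, plot#2; then plot#11, plot#20, plot#4, plot#10, plot#15, plot#1, plot#13, plot#6, plot#3.
That covers every other element, and nothing is given below plot#17, so plot#17 is the lowest area.

plot#17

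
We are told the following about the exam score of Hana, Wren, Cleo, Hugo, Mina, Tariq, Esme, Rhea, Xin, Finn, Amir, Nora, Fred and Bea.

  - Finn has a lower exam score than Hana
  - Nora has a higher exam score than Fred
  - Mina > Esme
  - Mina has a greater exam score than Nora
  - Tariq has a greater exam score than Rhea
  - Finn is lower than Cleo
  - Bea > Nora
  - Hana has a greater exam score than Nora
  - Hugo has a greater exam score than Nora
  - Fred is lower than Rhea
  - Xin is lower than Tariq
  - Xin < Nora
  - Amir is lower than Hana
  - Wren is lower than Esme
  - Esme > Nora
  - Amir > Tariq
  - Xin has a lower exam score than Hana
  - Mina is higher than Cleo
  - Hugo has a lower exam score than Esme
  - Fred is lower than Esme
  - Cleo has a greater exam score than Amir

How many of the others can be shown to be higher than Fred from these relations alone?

10

The elements the relations force above Fred are Rhea, Nora, Tariq, Hugo, Amir, Bea, Esme, Cleo, Mina, Hana — no chain reaches any other.
That is 10.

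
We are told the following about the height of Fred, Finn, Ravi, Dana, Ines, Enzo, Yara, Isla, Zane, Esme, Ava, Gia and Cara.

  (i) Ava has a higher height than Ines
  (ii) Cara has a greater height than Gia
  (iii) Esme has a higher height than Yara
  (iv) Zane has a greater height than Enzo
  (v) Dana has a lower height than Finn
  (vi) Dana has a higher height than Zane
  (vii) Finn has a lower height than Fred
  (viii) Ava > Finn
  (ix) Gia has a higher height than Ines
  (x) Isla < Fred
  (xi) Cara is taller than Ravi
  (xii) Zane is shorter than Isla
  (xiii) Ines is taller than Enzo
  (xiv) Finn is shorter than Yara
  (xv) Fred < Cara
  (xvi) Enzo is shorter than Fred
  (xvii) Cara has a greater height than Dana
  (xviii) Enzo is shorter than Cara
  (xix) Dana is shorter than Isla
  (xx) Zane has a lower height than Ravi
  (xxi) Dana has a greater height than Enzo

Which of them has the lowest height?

Zane is not least since Enzo < Zane; Ravi is not least since Zane < Ravi; Dana is not least since Zane < Dana; Isla is not least since Dana < Isla; Finn is not least since Dana < Finn; Ines is not least since Enzo < Ines; Fred is not least since Finn < Fred; Yara is not least since Finn < Yara; Ava is not least since Finn < Ava; Gia is not least since Ines < Gia; Cara is not least since Ravi < Cara; Esme is not least since Yara < Esme.
Only Enzo has nothing below it, so Enzo is the lowest height.

Enzo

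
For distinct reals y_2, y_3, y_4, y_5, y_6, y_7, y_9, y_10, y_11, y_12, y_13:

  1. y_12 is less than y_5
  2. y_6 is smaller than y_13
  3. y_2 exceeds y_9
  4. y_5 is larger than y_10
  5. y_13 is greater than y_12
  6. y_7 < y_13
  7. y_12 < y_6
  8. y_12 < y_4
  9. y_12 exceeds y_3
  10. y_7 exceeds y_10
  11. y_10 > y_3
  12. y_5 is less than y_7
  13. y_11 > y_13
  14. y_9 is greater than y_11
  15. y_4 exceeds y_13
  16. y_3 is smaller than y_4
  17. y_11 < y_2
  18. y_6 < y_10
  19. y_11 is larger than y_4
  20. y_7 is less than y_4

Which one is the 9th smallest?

The consecutive relations fix a unique order: y_3 < y_12 < y_6 < y_10 < y_5 < y_7 < y_13 < y_4 < y_11 < y_9 < y_2.
Counting 9 from the smallest end gives y_11.

y_11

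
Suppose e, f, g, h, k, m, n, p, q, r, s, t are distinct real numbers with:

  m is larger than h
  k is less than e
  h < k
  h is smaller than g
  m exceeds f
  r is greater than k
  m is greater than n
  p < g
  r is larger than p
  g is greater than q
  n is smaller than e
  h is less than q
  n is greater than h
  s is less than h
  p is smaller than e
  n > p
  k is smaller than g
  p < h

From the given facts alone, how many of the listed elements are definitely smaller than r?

From r the given relations immediately reach p, k.
From those, h — 3 in total.
From those, s — 4 in total.
No other element is forced below r by the given relations, so the count is 4.

4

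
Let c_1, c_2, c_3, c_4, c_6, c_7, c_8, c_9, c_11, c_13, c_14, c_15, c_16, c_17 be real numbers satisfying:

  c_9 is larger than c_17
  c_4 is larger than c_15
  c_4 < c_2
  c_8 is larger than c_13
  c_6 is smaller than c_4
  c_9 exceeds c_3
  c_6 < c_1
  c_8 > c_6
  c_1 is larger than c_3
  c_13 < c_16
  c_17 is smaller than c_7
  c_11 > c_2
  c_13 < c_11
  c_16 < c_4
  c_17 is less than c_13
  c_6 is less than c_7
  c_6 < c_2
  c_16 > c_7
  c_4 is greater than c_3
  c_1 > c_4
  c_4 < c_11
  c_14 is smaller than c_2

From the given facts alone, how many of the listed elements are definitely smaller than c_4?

7

Directly below c_4: c_6, c_15, c_16, c_3.
One step further: c_13, c_7 (6 so far).
One step further: c_17 (7 so far).
No other element is forced below c_4 by the given relations, so the count is 7.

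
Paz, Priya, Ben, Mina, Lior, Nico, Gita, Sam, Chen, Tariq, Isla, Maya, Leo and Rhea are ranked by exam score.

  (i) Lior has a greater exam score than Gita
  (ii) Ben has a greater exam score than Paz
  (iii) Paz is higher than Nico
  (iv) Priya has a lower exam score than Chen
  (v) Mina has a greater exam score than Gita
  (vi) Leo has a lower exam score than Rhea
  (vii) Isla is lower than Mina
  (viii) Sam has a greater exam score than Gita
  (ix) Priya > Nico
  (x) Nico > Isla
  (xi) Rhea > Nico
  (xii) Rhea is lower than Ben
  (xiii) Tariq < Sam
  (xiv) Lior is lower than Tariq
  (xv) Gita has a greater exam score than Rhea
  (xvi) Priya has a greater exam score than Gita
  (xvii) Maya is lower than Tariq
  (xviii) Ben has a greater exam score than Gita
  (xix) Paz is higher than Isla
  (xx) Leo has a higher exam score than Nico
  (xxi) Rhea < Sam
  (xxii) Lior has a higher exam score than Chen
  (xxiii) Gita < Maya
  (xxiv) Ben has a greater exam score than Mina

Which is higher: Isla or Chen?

Chen

Isla < Nico and Nico < Leo give Isla < Leo.
With Leo < Rhea: Isla < Nico < Leo < Rhea.
Then Rhea < Gita extends the chain to Gita.
With Gita < Priya: Isla < Nico < Leo < Rhea < Gita < Priya.
Then Priya < Chen extends the chain to Chen.
So Isla < Chen; Chen is the higher of the two.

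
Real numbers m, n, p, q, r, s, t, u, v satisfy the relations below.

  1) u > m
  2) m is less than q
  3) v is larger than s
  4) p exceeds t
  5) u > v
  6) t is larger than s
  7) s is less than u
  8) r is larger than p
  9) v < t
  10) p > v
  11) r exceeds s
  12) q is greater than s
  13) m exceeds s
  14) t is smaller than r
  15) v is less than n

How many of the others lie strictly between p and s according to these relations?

2

The relations place s below p. An element lies strictly between them when it is forced above s and also forced below p.
Above s: {v, n, m, u, t, r, q}. Below p: {v, t}.
Intersection: {v, t} — 2.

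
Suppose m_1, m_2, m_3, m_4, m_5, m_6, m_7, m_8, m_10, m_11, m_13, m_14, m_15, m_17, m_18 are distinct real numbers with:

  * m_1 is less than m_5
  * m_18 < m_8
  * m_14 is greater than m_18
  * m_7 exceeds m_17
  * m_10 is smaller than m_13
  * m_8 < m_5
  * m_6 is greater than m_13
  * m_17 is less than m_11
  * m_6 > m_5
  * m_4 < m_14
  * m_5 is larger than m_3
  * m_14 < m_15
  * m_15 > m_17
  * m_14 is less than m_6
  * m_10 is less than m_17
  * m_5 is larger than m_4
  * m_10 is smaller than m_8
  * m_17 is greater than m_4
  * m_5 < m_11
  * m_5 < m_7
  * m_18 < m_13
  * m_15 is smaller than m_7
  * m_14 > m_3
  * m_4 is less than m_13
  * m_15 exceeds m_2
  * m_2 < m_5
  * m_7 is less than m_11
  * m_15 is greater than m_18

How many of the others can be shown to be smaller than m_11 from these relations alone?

From m_11 the given relations immediately reach m_17, m_5, m_7.
From those, m_10, m_4, m_3, m_1, m_8, m_2, m_15 — 10 in total.
From those, m_18, m_14 — 12 in total.
Nothing else is reachable below m_11; 12 in all.

12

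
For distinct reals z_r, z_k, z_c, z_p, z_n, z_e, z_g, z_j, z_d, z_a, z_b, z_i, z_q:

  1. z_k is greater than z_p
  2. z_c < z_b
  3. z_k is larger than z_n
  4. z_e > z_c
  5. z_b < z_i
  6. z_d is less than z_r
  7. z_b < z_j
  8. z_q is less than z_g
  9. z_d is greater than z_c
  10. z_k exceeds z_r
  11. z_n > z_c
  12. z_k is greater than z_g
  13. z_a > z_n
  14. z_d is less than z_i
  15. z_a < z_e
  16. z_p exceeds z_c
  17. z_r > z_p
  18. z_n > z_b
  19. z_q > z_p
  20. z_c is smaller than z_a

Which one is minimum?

z_b is not least since z_c < z_b; z_d is not least since z_c < z_d; z_p is not least since z_c < z_p; z_r is not least since z_p < z_r; z_i is not least since z_d < z_i; z_n is not least since z_b < z_n; z_j is not least since z_b < z_j; z_q is not least since z_p < z_q; z_a is not least since z_c < z_a; z_e is not least since z_a < z_e; z_g is not least since z_q < z_g; z_k is not least since z_n < z_k.
Only z_c has nothing below it, so z_c is the minimum.

z_c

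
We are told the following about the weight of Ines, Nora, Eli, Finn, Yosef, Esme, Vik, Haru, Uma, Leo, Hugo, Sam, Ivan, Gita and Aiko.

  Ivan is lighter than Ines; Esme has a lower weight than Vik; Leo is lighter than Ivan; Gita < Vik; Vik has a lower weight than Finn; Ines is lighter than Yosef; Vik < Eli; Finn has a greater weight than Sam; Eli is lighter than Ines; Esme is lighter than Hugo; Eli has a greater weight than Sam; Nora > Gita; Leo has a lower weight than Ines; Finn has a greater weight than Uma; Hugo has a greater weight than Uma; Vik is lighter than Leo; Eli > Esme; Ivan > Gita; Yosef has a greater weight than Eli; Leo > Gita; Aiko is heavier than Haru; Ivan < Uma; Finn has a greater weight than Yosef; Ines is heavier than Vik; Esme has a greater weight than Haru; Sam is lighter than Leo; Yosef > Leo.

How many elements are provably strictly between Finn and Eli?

2

Chaining upward from Eli reaches: Ines, Yosef.
Chaining downward from Finn reaches: Gita, Sam, Haru, Esme, Vik, Leo, Ivan, Uma, Ines, Yosef.
Strictly between Eli and Finn are those in both lists: Ines, Yosef — 2 elements.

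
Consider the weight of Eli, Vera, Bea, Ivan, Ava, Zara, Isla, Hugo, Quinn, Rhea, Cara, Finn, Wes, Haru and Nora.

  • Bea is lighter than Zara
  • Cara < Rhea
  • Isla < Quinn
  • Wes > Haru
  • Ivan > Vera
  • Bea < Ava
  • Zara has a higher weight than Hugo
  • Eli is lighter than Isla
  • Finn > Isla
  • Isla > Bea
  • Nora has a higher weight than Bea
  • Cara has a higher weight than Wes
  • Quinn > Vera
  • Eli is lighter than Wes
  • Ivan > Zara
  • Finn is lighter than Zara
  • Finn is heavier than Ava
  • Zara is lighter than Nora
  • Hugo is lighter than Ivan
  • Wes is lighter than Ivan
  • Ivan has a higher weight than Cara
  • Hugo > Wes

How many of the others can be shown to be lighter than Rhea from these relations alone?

4

From Rhea the given relations immediately reach Cara.
From those, Wes — 2 in total.
From those, Haru, Eli — 4 in total.
No other element is forced below Rhea by the given relations, so the count is 4.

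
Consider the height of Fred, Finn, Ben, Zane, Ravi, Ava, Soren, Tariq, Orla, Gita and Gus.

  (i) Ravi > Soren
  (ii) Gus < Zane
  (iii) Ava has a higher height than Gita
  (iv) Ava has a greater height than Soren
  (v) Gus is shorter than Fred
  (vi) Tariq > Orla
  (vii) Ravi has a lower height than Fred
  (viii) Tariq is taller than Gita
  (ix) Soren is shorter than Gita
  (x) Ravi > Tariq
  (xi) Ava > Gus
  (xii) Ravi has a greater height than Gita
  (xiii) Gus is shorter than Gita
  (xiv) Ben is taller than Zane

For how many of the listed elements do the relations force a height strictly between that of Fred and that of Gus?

3

The relations place Gus below Fred. An element lies strictly between them when it is forced above Gus and also forced below Fred.
Above Gus: {Zane, Gita, Ben, Ava, Tariq, Ravi}. Below Fred: {Soren, Gita, Orla, Tariq, Ravi}.
Intersection: {Gita, Tariq, Ravi} — 3.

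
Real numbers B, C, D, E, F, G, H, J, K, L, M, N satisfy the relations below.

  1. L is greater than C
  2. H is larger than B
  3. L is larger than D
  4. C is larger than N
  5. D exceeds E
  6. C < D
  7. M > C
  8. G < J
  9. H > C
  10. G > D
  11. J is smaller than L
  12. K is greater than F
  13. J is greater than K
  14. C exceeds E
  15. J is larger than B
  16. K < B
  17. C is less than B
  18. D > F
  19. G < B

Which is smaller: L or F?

F

Chaining the given relations: F < D < G < B < J < L.
So F < L; F is the smaller of the two.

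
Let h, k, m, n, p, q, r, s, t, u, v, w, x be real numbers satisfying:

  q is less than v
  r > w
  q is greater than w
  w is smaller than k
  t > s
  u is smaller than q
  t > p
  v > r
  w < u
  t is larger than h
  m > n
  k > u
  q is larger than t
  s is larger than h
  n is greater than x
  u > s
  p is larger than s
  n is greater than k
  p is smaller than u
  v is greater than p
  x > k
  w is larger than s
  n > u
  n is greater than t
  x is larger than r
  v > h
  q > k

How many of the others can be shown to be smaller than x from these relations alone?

7

From x the given relations immediately reach r, k.
From those, w, u — 4 in total.
From those, s, p — 6 in total.
From those, h — 7 in total.
No other element is forced below x by the given relations, so the count is 7.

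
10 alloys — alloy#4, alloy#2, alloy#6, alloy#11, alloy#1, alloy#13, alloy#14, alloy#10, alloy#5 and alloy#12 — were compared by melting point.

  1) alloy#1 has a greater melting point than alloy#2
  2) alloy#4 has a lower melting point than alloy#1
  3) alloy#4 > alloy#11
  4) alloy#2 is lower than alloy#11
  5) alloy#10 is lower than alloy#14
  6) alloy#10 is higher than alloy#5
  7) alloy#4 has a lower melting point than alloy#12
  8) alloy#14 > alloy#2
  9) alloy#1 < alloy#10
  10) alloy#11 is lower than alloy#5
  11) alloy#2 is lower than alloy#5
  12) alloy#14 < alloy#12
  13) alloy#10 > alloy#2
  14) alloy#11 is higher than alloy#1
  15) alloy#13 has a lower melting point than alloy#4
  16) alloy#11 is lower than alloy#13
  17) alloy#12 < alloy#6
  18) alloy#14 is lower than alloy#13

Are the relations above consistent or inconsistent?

Chaining the given relations yields alloy#1 < alloy#11 < alloy#5 < alloy#10 < alloy#14 < alloy#13 < alloy#4, so alloy#1 < alloy#4. But one relation states alloy#4 < alloy#1. These cannot both hold.

inconsistent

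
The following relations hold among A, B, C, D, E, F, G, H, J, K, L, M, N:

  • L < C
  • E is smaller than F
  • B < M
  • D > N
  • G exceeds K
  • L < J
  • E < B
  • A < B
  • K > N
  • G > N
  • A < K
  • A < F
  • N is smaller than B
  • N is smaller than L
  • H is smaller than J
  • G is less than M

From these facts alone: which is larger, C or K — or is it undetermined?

undetermined

Following every chain through K: above K we get G, M; below K we get A, N.
C is not reached, and no chain runs the other way from C to K.
So the given relations leave the order of K and C undetermined.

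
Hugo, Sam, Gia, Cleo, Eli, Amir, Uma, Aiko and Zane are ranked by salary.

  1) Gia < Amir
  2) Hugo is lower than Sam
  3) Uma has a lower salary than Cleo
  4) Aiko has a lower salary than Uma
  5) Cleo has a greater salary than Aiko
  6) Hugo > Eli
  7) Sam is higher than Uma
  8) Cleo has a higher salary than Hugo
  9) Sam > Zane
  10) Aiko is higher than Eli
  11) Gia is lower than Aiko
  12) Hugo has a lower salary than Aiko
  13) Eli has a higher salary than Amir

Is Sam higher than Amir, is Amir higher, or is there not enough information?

Amir < Eli and Eli < Hugo give Amir < Hugo.
Then Hugo < Aiko extends the chain to Aiko.
With Aiko < Uma: Amir < Eli < Hugo < Aiko < Uma.
Then Uma < Sam extends the chain to Sam.
So Sam is higher.

Sam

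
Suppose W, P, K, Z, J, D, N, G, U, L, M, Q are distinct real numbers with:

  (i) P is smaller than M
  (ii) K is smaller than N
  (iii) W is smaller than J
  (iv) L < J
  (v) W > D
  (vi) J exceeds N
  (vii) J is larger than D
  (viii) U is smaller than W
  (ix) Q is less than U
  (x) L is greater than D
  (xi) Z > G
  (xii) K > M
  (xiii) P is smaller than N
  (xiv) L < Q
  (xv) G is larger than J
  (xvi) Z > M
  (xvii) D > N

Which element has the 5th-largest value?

Chaining the given pairs: P < M < K < N < D < L < Q < U < W < J < G < Z.
The 5th largest is U.

U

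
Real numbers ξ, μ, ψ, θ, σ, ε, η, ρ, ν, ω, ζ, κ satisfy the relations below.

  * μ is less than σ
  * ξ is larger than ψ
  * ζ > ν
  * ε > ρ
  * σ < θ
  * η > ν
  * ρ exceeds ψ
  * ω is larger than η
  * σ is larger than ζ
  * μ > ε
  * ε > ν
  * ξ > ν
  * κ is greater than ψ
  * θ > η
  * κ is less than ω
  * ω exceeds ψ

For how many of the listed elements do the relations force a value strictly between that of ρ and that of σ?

2

Chaining upward from ρ reaches: ε, μ, θ.
Chaining downward from σ reaches: ψ, ν, ζ, ε, μ.
Strictly between ρ and σ are those in both lists: ε, μ — 2 elements.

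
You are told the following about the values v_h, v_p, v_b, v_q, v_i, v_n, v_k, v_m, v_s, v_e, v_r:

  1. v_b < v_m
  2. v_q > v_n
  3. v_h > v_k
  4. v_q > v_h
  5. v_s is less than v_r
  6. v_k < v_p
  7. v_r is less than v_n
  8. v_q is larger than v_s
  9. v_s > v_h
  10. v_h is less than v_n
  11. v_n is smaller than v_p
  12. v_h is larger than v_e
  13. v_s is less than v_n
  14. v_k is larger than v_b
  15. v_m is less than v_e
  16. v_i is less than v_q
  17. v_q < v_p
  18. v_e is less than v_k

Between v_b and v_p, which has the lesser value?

v_b < v_m and v_m < v_e give v_b < v_e.
Then v_e < v_k extends the chain to v_k.
With v_k < v_h: v_b < v_m < v_e < v_k < v_h.
With v_h < v_s: v_b < v_m < v_e < v_k < v_h < v_s.
With v_s < v_r: v_b < v_m < v_e < v_k < v_h < v_s < v_r.
Then v_r < v_n extends the chain to v_n.
Then v_n < v_q extends the chain to v_q.
Then v_q < v_p extends the chain to v_p.
So v_b < v_p; v_b is the smaller of the two.

v_b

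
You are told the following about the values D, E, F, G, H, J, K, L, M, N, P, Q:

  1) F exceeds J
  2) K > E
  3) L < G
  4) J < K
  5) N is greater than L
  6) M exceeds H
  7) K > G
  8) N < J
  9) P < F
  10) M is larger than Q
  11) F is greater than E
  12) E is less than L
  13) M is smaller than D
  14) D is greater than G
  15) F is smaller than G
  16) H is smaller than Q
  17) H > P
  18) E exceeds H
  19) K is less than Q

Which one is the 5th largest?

Piecing the relations together gives one ordering: P < H < E < L < N < J < F < G < K < Q < M < D.
Counting 5 from the largest end gives G.

G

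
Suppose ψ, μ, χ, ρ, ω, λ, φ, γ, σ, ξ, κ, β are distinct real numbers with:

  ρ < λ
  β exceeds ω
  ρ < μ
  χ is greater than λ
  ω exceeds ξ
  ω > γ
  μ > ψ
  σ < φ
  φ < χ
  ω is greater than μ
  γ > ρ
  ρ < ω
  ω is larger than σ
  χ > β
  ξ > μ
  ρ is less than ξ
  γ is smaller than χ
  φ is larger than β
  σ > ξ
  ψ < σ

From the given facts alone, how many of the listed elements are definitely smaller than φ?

The elements the relations force below φ are ρ, ψ, μ, ξ, γ, σ, ω, β — no chain reaches any other.
That is 8.

8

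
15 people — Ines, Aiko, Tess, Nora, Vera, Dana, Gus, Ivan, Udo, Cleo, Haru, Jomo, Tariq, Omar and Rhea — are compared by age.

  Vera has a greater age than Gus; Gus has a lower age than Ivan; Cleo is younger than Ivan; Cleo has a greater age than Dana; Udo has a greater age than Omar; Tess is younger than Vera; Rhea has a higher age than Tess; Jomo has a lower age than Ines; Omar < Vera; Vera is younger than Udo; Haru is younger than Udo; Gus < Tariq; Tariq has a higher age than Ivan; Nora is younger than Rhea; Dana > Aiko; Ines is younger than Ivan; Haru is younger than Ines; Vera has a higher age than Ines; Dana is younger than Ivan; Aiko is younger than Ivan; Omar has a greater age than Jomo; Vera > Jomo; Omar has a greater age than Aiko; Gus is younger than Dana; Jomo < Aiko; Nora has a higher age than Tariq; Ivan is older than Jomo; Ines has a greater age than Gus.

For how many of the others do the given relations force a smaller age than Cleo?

4

From Cleo the given relations immediately reach Dana.
From those, Gus, Aiko — 3 in total.
From those, Jomo — 4 in total.
Nothing else is reachable below Cleo; 4 in all.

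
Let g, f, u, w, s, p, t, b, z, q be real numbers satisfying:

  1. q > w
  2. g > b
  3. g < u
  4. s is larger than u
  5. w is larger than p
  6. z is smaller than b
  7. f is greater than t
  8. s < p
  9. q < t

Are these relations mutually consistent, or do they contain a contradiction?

consistent

The single ordering z < b < g < u < s < p < w < q < t < f satisfies every listed relation, so no contradiction arises.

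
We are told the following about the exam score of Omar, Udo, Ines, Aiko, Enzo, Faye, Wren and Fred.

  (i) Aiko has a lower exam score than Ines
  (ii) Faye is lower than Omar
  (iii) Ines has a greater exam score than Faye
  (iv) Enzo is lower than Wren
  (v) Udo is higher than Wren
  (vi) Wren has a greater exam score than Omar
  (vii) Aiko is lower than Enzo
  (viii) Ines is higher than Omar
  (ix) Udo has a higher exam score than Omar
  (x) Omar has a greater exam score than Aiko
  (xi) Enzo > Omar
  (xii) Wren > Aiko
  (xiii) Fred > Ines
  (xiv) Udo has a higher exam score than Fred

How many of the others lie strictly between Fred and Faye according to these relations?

Chaining upward from Faye reaches: Omar, Enzo, Ines, Wren, Udo.
Chaining downward from Fred reaches: Aiko, Omar, Ines.
Strictly between Faye and Fred are those in both lists: Omar, Ines — 2 elements.

2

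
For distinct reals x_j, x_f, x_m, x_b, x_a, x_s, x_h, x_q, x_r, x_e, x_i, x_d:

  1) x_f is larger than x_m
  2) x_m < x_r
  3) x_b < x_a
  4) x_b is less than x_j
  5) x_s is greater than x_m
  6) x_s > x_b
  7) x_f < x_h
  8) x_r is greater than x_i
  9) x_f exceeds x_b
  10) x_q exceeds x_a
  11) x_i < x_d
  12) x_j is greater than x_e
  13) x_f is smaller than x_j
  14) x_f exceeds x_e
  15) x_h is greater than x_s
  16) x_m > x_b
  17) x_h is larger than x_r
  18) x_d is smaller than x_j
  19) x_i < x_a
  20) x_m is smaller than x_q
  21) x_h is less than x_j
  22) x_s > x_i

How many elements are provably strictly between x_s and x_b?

The relations place x_b below x_s. An element lies strictly between them when it is forced above x_b and also forced below x_s.
Above x_b: {x_m, x_a, x_q, x_r, x_f, x_h, x_j}. Below x_s: {x_i, x_m}.
Intersection: {x_m} — 1.

1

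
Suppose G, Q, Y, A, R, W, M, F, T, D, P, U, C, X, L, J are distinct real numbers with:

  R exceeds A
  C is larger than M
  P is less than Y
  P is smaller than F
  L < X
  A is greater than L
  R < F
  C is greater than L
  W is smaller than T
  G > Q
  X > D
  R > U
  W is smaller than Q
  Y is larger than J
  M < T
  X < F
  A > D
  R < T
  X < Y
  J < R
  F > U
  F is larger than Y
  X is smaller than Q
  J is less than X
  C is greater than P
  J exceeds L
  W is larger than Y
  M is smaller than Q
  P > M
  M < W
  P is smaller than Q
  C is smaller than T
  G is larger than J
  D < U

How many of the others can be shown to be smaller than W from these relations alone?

7

From W the given relations immediately reach M, Y.
From those, J, P, X — 5 in total.
From those, L, D — 7 in total.
Nothing else is reachable below W; 7 in all.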